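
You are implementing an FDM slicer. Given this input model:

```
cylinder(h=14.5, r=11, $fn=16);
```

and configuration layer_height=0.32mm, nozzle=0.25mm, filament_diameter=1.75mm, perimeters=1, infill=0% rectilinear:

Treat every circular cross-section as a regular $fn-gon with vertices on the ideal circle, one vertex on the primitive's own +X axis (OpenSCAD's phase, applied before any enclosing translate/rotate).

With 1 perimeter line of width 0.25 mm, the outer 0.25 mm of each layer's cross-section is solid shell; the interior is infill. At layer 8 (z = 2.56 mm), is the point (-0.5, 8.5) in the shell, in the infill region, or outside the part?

infill

At z = 2.56 mm: the r=11 cylinder gives a regular 16-gon of circumradius 11 (constant along its height). Overall, the cross-section is a single solid region. The nearest boundary edge runs (0.00, 11.00)→(-4.21, 10.16); distance from the point to it = 2.35 mm. The point is inside the cross-section and 2.35 mm from the nearest boundary — more than the 0.25 mm shell width (1 × 0.25), so it's in the infill interior.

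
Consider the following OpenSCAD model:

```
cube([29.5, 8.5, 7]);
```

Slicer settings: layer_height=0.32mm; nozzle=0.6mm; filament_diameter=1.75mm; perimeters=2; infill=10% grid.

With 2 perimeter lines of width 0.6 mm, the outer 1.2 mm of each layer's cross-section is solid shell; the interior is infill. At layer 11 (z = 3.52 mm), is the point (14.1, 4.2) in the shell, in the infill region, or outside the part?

infill

At z = 3.52 mm: the 29.5×8.5 cube contributes its full rectangle. Overall, the cross-section is a single solid region. The nearest boundary edge runs (0.00, 0.00)→(29.50, 0.00); distance from the point to it = 4.20 mm. The point is inside the cross-section and 4.20 mm from the nearest boundary — more than the 1.2 mm shell width (2 × 0.6), so it's in the infill interior.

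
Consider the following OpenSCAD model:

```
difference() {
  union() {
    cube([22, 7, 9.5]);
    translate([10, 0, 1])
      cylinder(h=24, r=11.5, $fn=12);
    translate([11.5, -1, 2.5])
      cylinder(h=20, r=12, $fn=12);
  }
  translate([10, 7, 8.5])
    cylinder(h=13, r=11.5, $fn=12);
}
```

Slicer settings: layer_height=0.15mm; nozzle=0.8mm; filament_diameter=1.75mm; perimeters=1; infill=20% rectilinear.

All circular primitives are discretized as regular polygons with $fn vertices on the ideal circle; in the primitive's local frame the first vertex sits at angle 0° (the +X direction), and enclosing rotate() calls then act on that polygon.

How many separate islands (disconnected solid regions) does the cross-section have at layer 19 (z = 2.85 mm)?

At z = 2.85 mm: the cube is present — its section is the full 22×7 rectangle; the r=11.5 cylinder at (10, 0) gives a regular 12-gon of circumradius 11.5 (constant along its height); the r=12 cylinder at (11.5, -1) gives a regular 12-gon of circumradius 12 (constant along its height); Combining (union): the regions partially overlap (shared area 522.41 mm²), so overlapping operands fuse into one piece — 1 connected region; the cylinder at (10, 7) is not intersected at this z (z outside [8.5, 21.5]); After the difference (first − rest): none of the subtracted shapes is present at this height, so the result so far is unchanged — 1 connected region. Overall, the cross-section is a single solid region. Island count = 1.

1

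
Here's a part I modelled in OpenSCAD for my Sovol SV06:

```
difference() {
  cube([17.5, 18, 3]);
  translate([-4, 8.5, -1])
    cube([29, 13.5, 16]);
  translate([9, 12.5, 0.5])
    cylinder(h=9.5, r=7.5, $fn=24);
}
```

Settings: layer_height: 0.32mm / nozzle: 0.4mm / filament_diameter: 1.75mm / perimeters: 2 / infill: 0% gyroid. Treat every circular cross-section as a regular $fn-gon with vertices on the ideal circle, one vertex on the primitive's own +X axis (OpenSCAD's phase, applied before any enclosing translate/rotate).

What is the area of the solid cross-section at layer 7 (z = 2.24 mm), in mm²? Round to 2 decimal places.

118.07 mm²

At z = 2.24 mm: the cube (footprint 17.5×18) is included at this height (area 315.00 mm²); the cube at (-4, 8.5) is present — its section is the full 29×13.5 rectangle (area 391.50 mm²); the r=7.5 cylinder at (9, 12.5) contributes a regular 24-gon of circumradius 7.5 (area = (24/2)·7.500²·sin(360°/24) = 174.70 mm²); Subtracting the remaining from the first: starting from the 17.5×18 cube (315.00 mm²), the 29×13.5 cube at (-4, 8.5) partially overlaps it — only the 166.25 mm² overlap (of its 391.50 mm²) is removed, clipping the outline; the r=7.5 cylinder at (9, 12.5) partially overlaps it — only the 30.68 mm² overlap (of its 174.70 mm²) is removed, clipping the outline — area = 118.07 mm². Overall, the cross-section is a single solid region. Net area = 118.07 mm².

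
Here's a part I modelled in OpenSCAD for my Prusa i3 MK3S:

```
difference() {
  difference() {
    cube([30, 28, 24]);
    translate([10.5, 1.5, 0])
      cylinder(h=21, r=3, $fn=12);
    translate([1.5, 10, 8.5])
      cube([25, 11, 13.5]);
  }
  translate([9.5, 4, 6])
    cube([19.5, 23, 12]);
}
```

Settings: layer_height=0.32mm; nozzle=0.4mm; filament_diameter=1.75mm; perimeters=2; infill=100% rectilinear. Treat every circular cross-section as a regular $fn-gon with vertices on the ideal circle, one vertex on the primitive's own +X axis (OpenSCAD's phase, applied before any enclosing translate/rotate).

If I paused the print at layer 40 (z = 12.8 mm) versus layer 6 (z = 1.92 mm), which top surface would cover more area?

layer 6 (z = 1.92 mm)

Layer 40 (z = 12.8): the cube (footprint 30×28) is included at this height (area 840.00 mm²); the r=3 cylinder at (10.5, 1.5) gives a regular 12-gon of circumradius 3 (constant along its height) (area = (12/2)·3.000²·sin(360°/12) = 27.00 mm²); the cube at (1.5, 10) is present — its section is the full 25×11 rectangle (area 275.00 mm²); Subtracting the remaining from the first: starting from the 30×28 cube (840.00 mm²), the r=3 cylinder at (10.5, 1.5) partially overlaps it — only the 21.90 mm² overlap (of its 27.00 mm²) is removed, clipping the outline; the 25×11 cube at (1.5, 10) lies wholly inside it (removes its full 275.00 mm² and its 72.00 mm outline becomes a hole wall) — area = 543.10 mm²; the 19.5×23 cube at (9.5, 4) contributes its full rectangle (area 448.50 mm²); After the difference (first − rest): starting from the result so far (543.10 mm²), the 19.5×23 cube at (9.5, 4) partially overlaps it — only the 260.68 mm² overlap (of its 448.50 mm²) is removed, clipping the outline — area = 282.42 mm². So its area = 282.42 mm². Layer 6 (z = 1.92): the 30×28 cube contributes its full rectangle (area 840.00 mm²); the r=3 cylinder at (10.5, 1.5) gives a regular 12-gon of circumradius 3 (constant along its height) (area = (12/2)·3.000²·sin(360°/12) = 27.00 mm²); the cube at (1.5, 10) is absent (z outside [8.5, 22]); Subtracting the remaining from the first: starting from the 30×28 cube (840.00 mm²), the r=3 cylinder at (10.5, 1.5) partially overlaps it — only the 21.90 mm² overlap (of its 27.00 mm²) is removed, clipping the outline — area = 818.10 mm²; the cube at (9.5, 4) is not intersected at this z (z outside [6, 18]); Taking the first minus the rest: none of the subtracted shapes is present at this height, so the result so far is unchanged — area = 818.10 mm². So its area = 818.10 mm². Layer 6 is larger (818.10 vs 282.42 mm²).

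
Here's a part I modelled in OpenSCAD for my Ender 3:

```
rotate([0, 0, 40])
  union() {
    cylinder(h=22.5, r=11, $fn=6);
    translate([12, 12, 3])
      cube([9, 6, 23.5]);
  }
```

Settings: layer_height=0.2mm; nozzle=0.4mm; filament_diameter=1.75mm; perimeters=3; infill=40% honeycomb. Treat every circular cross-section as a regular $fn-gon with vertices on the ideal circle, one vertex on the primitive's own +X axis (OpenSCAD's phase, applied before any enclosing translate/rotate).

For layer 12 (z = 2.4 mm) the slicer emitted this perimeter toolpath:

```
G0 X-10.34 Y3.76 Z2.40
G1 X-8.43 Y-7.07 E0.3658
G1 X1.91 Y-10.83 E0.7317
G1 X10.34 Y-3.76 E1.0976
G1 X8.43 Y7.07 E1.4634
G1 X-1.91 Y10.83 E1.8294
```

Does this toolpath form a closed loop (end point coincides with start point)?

Start point (G0): (-10.34, 3.76). End point (last G1): the path does not return to the start — open.

no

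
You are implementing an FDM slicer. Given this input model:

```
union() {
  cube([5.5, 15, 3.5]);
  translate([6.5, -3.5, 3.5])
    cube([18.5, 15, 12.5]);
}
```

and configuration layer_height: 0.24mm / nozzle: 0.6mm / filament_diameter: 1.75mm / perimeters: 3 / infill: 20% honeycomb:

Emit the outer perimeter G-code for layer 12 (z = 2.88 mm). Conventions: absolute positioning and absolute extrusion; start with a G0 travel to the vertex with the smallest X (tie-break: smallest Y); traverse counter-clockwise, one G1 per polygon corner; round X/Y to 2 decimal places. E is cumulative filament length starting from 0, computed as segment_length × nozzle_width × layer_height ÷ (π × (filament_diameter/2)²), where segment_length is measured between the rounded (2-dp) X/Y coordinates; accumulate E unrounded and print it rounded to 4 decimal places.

At z = 2.88 mm: the cube (footprint 5.5×15) is included at this height; the cube at (6.5, -3.5) does not reach this height (z outside [3.5, 16]); Taking the union: only the 5.5×15 cube is present, so the union is just that shape — 1 connected region. The outline is a single polygon with 4 vertices. Extrusion per mm of travel: 0.6 × 0.24 / (π × 0.875²) = 0.059868. Accumulating E over each segment gives final E = 2.4546.

G0 X0.00 Y0.00 Z2.88
G1 X5.50 Y0.00 E0.3293
G1 X5.50 Y15.00 E1.2273
G1 X0.00 Y15.00 E1.5566
G1 X0.00 Y0.00 E2.4546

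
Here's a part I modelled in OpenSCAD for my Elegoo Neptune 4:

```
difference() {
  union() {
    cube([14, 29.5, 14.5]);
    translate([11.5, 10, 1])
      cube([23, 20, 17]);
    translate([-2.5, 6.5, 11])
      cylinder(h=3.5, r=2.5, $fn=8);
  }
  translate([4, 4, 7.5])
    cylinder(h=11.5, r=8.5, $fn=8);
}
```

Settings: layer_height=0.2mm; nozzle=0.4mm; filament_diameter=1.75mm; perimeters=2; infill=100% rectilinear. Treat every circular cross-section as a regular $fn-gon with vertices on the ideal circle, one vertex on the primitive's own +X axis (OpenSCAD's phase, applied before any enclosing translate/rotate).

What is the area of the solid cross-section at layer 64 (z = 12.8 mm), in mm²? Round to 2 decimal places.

At z = 12.8 mm: the cube is present — its section is the full 14×29.5 rectangle (area 413.00 mm²); the 23×20 cube at (11.5, 10) contributes its full rectangle (area 460.00 mm²); the r=2.5 cylinder at (-2.5, 6.5) gives a regular 8-gon of circumradius 2.5 (constant along its height) (area = (8/2)·2.500²·sin(360°/8) = 17.68 mm²); Taking the union: the regions partially overlap — summed areas 890.68 mm² minus the doubly-counted overlap 48.75 mm² gives 841.93 mm² — area = 841.93 mm²; the r=8.5 cylinder at (4, 4) gives a regular 8-gon of circumradius 8.5 (constant along its height) (area = (8/2)·8.500²·sin(360°/8) = 204.35 mm²); Subtracting the remaining from the first: starting from that combined region (841.93 mm²), the r=8.5 cylinder at (4, 4) partially overlaps it — only the 141.42 mm² overlap (of its 204.35 mm²) is removed, clipping the outline — area = 700.51 mm². Overall, the cross-section has 2 separate islands. Net area = 700.51 mm².

700.51 mm²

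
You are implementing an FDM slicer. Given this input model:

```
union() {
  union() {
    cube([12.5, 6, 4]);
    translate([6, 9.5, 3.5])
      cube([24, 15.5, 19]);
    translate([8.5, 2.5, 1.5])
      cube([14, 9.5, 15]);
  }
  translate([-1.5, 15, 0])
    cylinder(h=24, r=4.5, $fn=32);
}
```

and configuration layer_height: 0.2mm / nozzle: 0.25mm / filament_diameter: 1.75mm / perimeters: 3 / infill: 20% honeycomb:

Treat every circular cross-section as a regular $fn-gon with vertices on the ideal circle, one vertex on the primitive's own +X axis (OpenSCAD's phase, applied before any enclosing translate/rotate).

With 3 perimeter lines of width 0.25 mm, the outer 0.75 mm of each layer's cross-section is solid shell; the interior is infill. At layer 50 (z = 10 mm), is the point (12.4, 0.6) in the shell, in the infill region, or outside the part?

At z = 10 mm: the cube is absent (z outside [0, 4]); the 24×15.5 cube at (6, 9.5) contributes its full rectangle; the cube at (8.5, 2.5) is present — its section is the full 14×9.5 rectangle; Merging all regions: the regions partially overlap (shared area 35.00 mm²), so overlapping operands fuse into one piece — 1 connected region; the r=4.5 cylinder at (-1.5, 15) gives a regular 32-gon of circumradius 4.5 (constant along its height); Combining (union): the 2 present regions are separate (no shared area or edge), so areas and boundary lengths simply add and each stays a separate island — 2 connected regions. Overall, the cross-section has 2 separate islands. The nearest boundary edge runs (22.50, 2.50)→(8.50, 2.50); distance from the point to it = 1.90 mm. The point is not inside any of the regions above, so it lies outside the cross-section (1.90 mm from the nearest boundary).

outside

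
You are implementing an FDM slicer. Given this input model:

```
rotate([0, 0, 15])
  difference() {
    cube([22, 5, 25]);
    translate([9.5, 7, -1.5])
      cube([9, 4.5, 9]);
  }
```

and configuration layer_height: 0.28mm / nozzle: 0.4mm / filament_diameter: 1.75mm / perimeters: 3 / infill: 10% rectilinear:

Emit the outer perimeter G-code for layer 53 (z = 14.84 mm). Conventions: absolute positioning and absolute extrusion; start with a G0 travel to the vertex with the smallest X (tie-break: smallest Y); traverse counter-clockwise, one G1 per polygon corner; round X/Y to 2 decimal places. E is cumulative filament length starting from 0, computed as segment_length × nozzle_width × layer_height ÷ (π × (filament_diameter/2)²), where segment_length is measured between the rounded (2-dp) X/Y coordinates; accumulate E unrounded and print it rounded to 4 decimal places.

G0 X-1.29 Y4.83 Z14.84
G1 X0.00 Y0.00 E0.2328
G1 X21.25 Y5.69 E1.2571
G1 X19.96 Y10.52 E1.4899
G1 X-1.29 Y4.83 E2.5143

At z = 14.84 mm: the cube (footprint 22×5) is included at this height; the cube at (9.5, 7) does not reach this height (z outside [-1.5, 7.5]); After the difference (first − rest): none of the subtracted shapes is present at this height, so the 22×5 cube is unchanged — 1 connected region; (whole slice rotated 15° about Z — lengths, areas and connectivity unchanged). The outline is a single polygon with 4 vertices. Extrusion per mm of travel: 0.4 × 0.28 / (π × 0.875²) = 0.046564. Accumulating E over each segment gives final E = 2.5143.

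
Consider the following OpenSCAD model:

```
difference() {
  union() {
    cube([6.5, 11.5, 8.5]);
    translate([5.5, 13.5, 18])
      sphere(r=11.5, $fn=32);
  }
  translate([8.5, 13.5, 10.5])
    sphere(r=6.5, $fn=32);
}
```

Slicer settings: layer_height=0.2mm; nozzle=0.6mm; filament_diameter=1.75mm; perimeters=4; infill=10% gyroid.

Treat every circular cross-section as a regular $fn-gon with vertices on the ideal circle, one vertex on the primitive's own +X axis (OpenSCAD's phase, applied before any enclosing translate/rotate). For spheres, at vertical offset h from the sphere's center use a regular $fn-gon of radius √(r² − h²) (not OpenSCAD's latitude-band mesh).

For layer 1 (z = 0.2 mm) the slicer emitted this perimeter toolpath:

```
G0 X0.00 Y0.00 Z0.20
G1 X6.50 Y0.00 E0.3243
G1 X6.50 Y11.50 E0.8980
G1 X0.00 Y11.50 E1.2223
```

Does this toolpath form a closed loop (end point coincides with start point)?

Start point (G0): (0.00, 0.00). End point (last G1): the path does not return to the start — open.

no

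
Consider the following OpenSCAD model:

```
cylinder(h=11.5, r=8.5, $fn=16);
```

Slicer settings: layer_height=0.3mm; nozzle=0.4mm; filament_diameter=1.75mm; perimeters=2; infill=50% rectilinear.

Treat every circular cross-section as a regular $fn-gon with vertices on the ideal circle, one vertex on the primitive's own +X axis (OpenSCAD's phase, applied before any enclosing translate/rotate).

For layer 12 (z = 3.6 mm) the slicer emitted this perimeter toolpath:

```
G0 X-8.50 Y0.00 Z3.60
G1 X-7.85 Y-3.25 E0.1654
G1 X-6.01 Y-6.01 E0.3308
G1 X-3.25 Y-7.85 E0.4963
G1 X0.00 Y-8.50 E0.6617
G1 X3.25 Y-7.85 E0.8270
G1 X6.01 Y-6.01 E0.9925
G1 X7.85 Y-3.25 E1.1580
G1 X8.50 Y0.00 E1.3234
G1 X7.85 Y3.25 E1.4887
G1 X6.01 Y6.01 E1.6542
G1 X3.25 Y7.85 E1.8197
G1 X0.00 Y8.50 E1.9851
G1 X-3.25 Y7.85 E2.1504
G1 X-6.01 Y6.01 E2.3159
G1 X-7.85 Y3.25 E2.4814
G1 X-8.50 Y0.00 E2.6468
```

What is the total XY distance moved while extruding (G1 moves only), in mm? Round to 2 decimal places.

Sum the Euclidean lengths of each G1 segment: total = 53.05 mm.

53.05 mm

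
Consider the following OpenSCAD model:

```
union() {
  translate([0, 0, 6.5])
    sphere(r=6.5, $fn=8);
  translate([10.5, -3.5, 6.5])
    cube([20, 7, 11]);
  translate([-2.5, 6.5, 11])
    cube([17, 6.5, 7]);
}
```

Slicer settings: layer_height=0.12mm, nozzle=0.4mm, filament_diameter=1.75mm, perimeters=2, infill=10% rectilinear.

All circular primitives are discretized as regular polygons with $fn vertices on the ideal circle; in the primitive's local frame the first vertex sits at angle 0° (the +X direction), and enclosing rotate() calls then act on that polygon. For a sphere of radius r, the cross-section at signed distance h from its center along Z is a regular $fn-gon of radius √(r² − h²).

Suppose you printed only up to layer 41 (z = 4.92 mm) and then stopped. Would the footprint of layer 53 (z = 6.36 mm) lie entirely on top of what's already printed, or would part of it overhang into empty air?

Compare the two slices. At z = 4.92: the r=6.5 sphere slices to a regular 8-gon of circumradius 6.305 (√(r²−h²) with h=1.58 from center) (area = (8/2)·6.305²·sin(360°/8) = 112.44 mm²); the cube at (10.5, -3.5) does not reach this height (z outside [6.5, 17.5]); the cube at (-2.5, 6.5) is absent (z outside [11, 18]); Merging all regions: only the r=6.5 sphere is present, so the union is just that shape — area = 112.44 mm². At z = 6.36: the r=6.5 sphere slices to a regular 8-gon of circumradius 6.498 (√(r²−h²) with h=0.14 from center) (area = (8/2)·6.498²·sin(360°/8) = 119.45 mm²); the cube at (10.5, -3.5) does not reach this height (z outside [6.5, 17.5]); the cube at (-2.5, 6.5) is absent (z outside [11, 18]); Taking the union: only the r=6.5 sphere is present, so the union is just that shape — area = 119.45 mm². Checking containment: at z = 6.36 the cross-section extends beyond the z = 4.92 cross-section by about 7.01 mm².

part overhangs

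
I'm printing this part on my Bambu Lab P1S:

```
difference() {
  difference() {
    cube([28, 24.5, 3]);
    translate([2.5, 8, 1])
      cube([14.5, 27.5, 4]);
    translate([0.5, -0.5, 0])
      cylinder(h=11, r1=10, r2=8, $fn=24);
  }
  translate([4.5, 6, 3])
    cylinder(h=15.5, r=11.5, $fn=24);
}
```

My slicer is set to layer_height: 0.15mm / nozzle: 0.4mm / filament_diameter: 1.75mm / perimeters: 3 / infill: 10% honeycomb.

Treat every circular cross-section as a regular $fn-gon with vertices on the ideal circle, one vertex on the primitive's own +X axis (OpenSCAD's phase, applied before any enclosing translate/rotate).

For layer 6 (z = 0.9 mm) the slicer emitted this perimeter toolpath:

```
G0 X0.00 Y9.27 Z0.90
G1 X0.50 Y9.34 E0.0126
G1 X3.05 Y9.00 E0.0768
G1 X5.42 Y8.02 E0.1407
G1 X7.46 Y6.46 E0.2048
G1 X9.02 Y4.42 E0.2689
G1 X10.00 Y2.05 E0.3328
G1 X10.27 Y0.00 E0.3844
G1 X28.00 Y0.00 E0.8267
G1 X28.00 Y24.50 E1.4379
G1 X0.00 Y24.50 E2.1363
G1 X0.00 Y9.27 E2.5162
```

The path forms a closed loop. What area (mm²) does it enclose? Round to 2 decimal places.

611.09 mm²

Apply the shoelace formula to the sequence of (X, Y) vertices; enclosed area = 611.09 mm².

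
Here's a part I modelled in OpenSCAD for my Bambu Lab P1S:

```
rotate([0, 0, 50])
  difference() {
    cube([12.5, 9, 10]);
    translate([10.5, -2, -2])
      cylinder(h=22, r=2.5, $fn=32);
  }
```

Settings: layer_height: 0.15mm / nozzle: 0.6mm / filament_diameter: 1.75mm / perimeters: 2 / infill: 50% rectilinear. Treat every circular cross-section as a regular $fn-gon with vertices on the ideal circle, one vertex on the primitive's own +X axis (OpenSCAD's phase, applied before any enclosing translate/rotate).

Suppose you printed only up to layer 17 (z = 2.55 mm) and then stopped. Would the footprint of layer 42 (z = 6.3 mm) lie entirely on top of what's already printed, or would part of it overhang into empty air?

entirely on top

Compare the two slices. At z = 2.55: the cube (footprint 12.5×9) is included at this height (area 112.50 mm²); the cylinder at (10.5, -2): section is a regular 32-gon, circumradius r=2.5 (area = (32/2)·2.500²·sin(360°/32) = 19.51 mm²); Taking the first minus the rest: starting from the 12.5×9 cube (112.50 mm²), the r=2.5 cylinder at (10.5, -2) partially overlaps it — only the 1.00 mm² overlap (of its 19.51 mm²) is removed, clipping the outline — area = 111.50 mm²; (rotated 50° about Z; rotation is an isometry so areas/perimeters/island counts are preserved). At z = 6.3: the cube is present — its section is the full 12.5×9 rectangle (area 112.50 mm²); the cylinder at (10.5, -2): section is a regular 32-gon, circumradius r=2.5 (area = (32/2)·2.500²·sin(360°/32) = 19.51 mm²); Subtracting the remaining from the first: starting from the 12.5×9 cube (112.50 mm²), the r=2.5 cylinder at (10.5, -2) partially overlaps it — only the 1.00 mm² overlap (of its 19.51 mm²) is removed, clipping the outline — area = 111.50 mm²; (whole slice rotated 50° about Z — lengths, areas and connectivity unchanged). Checking containment: the cross-section at z = 6.3 is a subset of the cross-section at z = 2.55.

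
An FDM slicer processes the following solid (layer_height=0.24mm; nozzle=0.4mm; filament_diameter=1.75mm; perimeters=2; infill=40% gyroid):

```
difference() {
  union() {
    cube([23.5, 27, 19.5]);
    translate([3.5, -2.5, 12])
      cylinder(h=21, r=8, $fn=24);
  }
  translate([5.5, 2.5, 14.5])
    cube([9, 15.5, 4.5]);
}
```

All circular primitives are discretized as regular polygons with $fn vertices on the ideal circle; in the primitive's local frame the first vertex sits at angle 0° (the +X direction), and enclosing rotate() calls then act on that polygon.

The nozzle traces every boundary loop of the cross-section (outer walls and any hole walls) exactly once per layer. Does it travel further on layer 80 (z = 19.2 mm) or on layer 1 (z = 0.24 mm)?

layer 80 (z = 19.2 mm)

Layer 80 (z = 19.2): the cube (footprint 23.5×27) is included at this height (perimeter 101.00 mm); the r=8 cylinder at (3.5, -2.5) contributes a regular 24-gon of circumradius 8 (perimeter = 2·24·8.000·sin(180°/24) = 50.12 mm); Combining (union): the regions partially overlap (shared area 48.29 mm²), so the edge portions inside another operand are dropped and the merged outline is re-measured after clipping — boundary = 121.82 mm; the cube at (5.5, 2.5) does not reach this height (z outside [14.5, 19]); After the difference (first − rest): none of the subtracted shapes is present at this height, so that combined region is unchanged — boundary = 121.82 mm. So its perimeter = 121.82 mm. Layer 1 (z = 0.24): the 23.5×27 cube contributes its full rectangle (perimeter 101.00 mm); the cylinder at (3.5, -2.5) does not reach this height (z outside [12, 33]); Combining (union): only the 23.5×27 cube is present, so the union is just that shape — boundary = 101.00 mm; the cube at (5.5, 2.5) is absent (z outside [14.5, 19]); Taking the first minus the rest: none of the subtracted shapes is present at this height, so the result so far is unchanged — boundary = 101.00 mm. So its perimeter = 101.00 mm. Layer 80 is larger (121.82 vs 101.00 mm).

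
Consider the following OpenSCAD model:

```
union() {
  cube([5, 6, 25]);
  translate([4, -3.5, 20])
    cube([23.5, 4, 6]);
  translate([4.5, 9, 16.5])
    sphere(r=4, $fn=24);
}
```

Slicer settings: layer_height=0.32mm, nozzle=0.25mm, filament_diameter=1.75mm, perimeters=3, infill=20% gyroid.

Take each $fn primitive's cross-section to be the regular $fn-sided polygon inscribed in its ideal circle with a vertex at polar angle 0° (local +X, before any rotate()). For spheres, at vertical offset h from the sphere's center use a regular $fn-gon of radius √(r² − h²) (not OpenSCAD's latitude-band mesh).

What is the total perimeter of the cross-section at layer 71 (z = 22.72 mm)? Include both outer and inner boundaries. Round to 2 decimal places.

74.00 mm

At z = 22.72 mm: the cube (footprint 5×6) is included at this height (perimeter 22.00 mm); the cube at (4, -3.5) is present — its section is the full 23.5×4 rectangle (perimeter 55.00 mm); the sphere at (4.5, 9) is not intersected at this z (|z−center|=6.220 > r=4); Merging all regions: the regions partially overlap (shared area 0.50 mm²), so the edge portions inside another operand are dropped and the merged outline is re-measured after clipping — boundary = 74.00 mm. Overall, the cross-section is a single solid region. Total boundary length (outer) = 74.00 mm.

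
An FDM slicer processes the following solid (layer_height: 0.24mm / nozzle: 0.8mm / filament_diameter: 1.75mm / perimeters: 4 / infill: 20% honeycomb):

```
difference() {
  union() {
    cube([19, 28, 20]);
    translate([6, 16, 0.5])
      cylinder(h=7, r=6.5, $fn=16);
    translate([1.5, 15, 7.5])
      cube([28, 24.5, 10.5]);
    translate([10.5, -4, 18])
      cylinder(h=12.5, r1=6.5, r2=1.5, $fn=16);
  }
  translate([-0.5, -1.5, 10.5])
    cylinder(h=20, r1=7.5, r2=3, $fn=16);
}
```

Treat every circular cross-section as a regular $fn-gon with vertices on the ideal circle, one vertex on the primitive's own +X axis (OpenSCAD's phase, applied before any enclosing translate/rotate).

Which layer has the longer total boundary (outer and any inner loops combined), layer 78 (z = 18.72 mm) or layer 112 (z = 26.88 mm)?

Layer 78 (z = 18.72): the cube (footprint 19×28) is included at this height (perimeter 94.00 mm); the cylinder at (6, 16) is not intersected at this z (z outside [0.5, 7.5]); the cube at (1.5, 15) is absent (z outside [7.5, 18]); the cone at (10.5, -4): at t=0.058 of its height the radius interpolates to r₁+(r₂−r₁)t = 6.212, giving a regular 16-gon of that circumradius (perimeter = 2·16·6.212·sin(180°/16) = 38.78 mm); Merging all regions: the regions partially overlap (shared area 13.79 mm²), so the edge portions inside another operand are dropped and the merged outline is re-measured after clipping — boundary = 112.83 mm; the cone at (-0.5, -1.5) (r1=7.5→r2=3) has section circumradius 5.651 here — a regular 16-gon (perimeter = 2·16·5.651·sin(180°/16) = 35.28 mm); Subtracting the remaining from the first: starting from the result so far, the cone at (-0.5, -1.5) partially overlaps it — only the 15.10 mm² overlap (of its 97.75 mm²) is removed, clipping the outline — boundary = 110.73 mm. So its perimeter = 110.73 mm. Layer 112 (z = 26.88): the cube does not reach this height (z outside [0, 20]); the cylinder at (6, 16) is not intersected at this z (z outside [0.5, 7.5]); the cube at (1.5, 15) is not intersected at this z (z outside [7.5, 18]); the cone at (10.5, -4): at t=0.710 of its height the radius interpolates to r₁+(r₂−r₁)t = 2.948, giving a regular 16-gon of that circumradius (perimeter = 2·16·2.948·sin(180°/16) = 18.40 mm); Merging all regions: only the cone at (10.5, -4) is present, so the union is just that shape — boundary = 18.40 mm; the cone at (-0.5, -1.5) (r1=7.5→r2=3) has section circumradius 3.815 here — a regular 16-gon (perimeter = 2·16·3.815·sin(180°/16) = 23.81 mm); Taking the first minus the rest: starting from the result so far, the cone at (-0.5, -1.5) misses the remaining region (no effect) — boundary = 18.40 mm. So its perimeter = 18.40 mm. Layer 78 is larger (110.73 vs 18.40 mm).

layer 78 (z = 18.72 mm)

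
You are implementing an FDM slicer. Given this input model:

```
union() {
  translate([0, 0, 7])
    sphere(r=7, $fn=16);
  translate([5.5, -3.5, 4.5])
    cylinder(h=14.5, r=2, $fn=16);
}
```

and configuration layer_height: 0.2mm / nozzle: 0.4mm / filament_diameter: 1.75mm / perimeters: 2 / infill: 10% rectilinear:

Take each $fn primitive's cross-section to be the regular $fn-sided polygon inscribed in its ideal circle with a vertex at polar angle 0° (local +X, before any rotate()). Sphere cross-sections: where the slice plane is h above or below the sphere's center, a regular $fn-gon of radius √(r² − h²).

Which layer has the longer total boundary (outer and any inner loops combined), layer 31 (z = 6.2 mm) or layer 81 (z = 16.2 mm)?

Layer 31 (z = 6.2): the r=7 sphere contributes a regular 16-gon of circumradius √(7²−0.8²) = 6.954 (perimeter = 2·16·6.954·sin(180°/16) = 43.41 mm); the cylinder at (5.5, -3.5): section is a regular 16-gon, circumradius r=2 (perimeter = 2·16·2.000·sin(180°/16) = 12.49 mm); Merging all regions: the regions partially overlap (shared area 7.15 mm²), so the edge portions inside another operand are dropped and the merged outline is re-measured after clipping — boundary = 45.53 mm. So its perimeter = 45.53 mm. Layer 81 (z = 16.2): the sphere is absent (|z−center|=9.200 > r=7); the r=2 cylinder at (5.5, -3.5) gives a regular 16-gon of circumradius 2 (constant along its height) (perimeter = 2·16·2.000·sin(180°/16) = 12.49 mm); Merging all regions: only the r=2 cylinder at (5.5, -3.5) is present, so the union is just that shape — boundary = 12.49 mm. So its perimeter = 12.49 mm. Layer 31 is larger (45.53 vs 12.49 mm).

layer 31 (z = 6.2 mm)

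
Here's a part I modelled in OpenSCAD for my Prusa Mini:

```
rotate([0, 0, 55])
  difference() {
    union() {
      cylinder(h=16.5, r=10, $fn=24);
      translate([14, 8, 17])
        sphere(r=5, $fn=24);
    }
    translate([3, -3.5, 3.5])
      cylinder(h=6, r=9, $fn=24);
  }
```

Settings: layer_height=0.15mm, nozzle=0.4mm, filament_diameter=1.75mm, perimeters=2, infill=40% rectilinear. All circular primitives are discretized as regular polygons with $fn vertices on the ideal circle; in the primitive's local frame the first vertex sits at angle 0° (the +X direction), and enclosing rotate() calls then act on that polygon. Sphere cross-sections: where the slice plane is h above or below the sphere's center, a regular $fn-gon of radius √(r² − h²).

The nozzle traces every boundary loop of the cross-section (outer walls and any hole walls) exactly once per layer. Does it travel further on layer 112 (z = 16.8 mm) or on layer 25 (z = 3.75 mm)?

Layer 112 (z = 16.8): the cylinder is absent (z outside [0, 16.5]); the r=5 sphere at (14, 8) slices to a regular 24-gon of circumradius 4.996 (√(r²−h²) with h=0.2 from center) (perimeter = 2·24·4.996·sin(180°/24) = 31.30 mm); Taking the union: only the r=5 sphere at (14, 8) is present, so the union is just that shape — boundary = 31.30 mm; the cylinder at (3, -3.5) does not reach this height (z outside [3.5, 9.5]); Subtracting the remaining from the first: none of the subtracted shapes is present at this height, so the result so far is unchanged — boundary = 31.30 mm; (rotated 55° about Z; rotation is an isometry so areas/perimeters/island counts are preserved). So its perimeter = 31.30 mm. Layer 25 (z = 3.75): the r=10 cylinder contributes a regular 24-gon of circumradius 10 (perimeter = 2·24·10.000·sin(180°/24) = 62.65 mm); the sphere at (14, 8) is absent (|z−center|=13.250 > r=5); Combining (union): only the r=10 cylinder is present, so the union is just that shape — boundary = 62.65 mm; the r=9 cylinder at (3, -3.5) contributes a regular 24-gon of circumradius 9 (perimeter = 2·24·9.000·sin(180°/24) = 56.39 mm); Taking the first minus the rest: starting from the result so far, the r=9 cylinder at (3, -3.5) partially overlaps it — only the 192.77 mm² overlap (of its 251.57 mm²) is removed, clipping the outline — boundary = 68.16 mm; (whole slice rotated 55° about Z — lengths, areas and connectivity unchanged). So its perimeter = 68.16 mm. Layer 25 is larger (68.16 vs 31.30 mm).

layer 25 (z = 3.75 mm)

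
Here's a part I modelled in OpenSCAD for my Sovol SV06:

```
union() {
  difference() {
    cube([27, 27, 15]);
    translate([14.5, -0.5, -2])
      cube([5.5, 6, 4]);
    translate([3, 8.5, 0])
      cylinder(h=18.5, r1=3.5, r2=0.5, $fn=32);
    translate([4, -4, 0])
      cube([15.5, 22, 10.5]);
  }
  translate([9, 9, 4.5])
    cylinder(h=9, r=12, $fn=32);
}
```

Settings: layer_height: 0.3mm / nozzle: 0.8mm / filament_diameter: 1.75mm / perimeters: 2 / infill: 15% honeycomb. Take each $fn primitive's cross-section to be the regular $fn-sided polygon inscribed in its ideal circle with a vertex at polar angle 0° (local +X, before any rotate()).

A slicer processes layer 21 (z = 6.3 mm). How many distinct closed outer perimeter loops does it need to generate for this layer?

At z = 6.3 mm: the 27×27 cube contributes its full rectangle; the cube at (14.5, -0.5) is absent (z outside [-2, 2]); the cone at (3, 8.5) contributes a regular 32-gon of circumradius 2.478 (interpolated between r1=3.5 and r2=0.5 at t=0.341); the cube at (4, -4) is present — its section is the full 15.5×22 rectangle; Subtracting the remaining from the first: starting from the 27×27 cube, the cone at (3, 8.5) lies wholly inside it (removes its full 19.17 mm² and its 15.55 mm outline becomes a hole wall); the 15.5×22 cube at (4, -4) partially overlaps it — only the 274.22 mm² overlap (of its 341.00 mm²) is removed, clipping the outline — 1 connected region; the cylinder at (9, 9): section is a regular 32-gon, circumradius r=12; Taking the union: the regions partially overlap (shared area 99.70 mm²), so overlapping operands fuse into one piece — 1 connected region with 1 hole. The result has 1 disconnected region.

1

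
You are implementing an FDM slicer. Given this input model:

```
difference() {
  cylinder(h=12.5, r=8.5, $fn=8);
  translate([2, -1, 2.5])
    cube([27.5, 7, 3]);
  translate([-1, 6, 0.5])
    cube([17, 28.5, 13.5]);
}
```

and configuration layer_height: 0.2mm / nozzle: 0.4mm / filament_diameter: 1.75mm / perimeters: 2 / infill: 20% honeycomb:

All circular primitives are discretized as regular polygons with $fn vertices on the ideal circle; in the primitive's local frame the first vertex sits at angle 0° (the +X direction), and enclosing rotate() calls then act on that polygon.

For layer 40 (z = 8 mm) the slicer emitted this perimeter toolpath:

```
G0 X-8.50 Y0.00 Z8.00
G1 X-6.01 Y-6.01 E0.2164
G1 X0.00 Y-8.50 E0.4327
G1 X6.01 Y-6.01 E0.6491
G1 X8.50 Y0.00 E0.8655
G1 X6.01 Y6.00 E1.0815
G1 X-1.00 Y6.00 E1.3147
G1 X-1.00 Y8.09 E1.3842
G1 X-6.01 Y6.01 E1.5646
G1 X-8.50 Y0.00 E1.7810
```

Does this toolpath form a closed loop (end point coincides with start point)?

yes

Start point (G0): (-8.50, 0.00). End point (last G1): the path returns to the start — closed.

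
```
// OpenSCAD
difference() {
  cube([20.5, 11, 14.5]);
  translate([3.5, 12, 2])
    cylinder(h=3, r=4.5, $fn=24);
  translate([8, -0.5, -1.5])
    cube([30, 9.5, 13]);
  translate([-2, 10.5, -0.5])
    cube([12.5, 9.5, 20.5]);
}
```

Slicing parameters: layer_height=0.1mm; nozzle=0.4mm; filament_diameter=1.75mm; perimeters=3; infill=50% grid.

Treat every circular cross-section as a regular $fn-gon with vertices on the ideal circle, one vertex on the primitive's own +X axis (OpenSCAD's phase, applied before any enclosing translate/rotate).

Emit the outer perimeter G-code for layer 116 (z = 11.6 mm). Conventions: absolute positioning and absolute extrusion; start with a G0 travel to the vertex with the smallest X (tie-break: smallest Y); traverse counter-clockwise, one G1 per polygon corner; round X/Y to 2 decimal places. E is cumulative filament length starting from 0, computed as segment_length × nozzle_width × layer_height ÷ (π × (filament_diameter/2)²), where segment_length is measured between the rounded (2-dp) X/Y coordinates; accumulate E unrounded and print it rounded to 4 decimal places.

At z = 11.6 mm: the cube (footprint 20.5×11) is included at this height; the cylinder at (3.5, 12) is not intersected at this z (z outside [2, 5]); the cube at (8, -0.5) is not intersected at this z (z outside [-1.5, 11.5]); the cube at (-2, 10.5) is present — its section is the full 12.5×9.5 rectangle; Subtracting the remaining from the first: starting from the 20.5×11 cube, the 12.5×9.5 cube at (-2, 10.5) partially overlaps it — only the 5.25 mm² overlap (of its 118.75 mm²) is removed, clipping the outline — 1 connected region. The outline is a single polygon with 6 vertices. Extrusion per mm of travel: 0.4 × 0.1 / (π × 0.875²) = 0.016630. Accumulating E over each segment gives final E = 1.0477.

G0 X0.00 Y0.00 Z11.60
G1 X20.50 Y0.00 E0.3409
G1 X20.50 Y11.00 E0.5238
G1 X10.50 Y11.00 E0.6901
G1 X10.50 Y10.50 E0.6985
G1 X0.00 Y10.50 E0.8731
G1 X0.00 Y0.00 E1.0477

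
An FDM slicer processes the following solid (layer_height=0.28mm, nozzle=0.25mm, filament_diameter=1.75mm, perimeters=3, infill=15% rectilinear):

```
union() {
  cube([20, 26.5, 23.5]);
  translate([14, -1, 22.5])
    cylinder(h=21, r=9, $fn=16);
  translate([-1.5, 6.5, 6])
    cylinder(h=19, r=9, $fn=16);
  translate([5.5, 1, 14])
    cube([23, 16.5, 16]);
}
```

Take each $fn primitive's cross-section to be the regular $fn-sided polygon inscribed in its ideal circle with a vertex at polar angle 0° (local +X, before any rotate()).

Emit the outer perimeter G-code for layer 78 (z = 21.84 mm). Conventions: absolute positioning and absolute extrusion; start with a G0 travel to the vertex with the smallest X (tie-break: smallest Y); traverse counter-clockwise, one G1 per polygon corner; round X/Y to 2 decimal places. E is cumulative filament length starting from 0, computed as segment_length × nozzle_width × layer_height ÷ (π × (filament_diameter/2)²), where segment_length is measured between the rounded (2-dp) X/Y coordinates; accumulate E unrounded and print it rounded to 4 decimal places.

At z = 21.84 mm: the cube (footprint 20×26.5) is included at this height; the cylinder at (14, -1) does not reach this height (z outside [22.5, 43.5]); the cylinder at (-1.5, 6.5): section is a regular 16-gon, circumradius r=9; the cube at (5.5, 1) is present — its section is the full 23×16.5 rectangle; Taking the union: the regions partially overlap (shared area 330.32 mm²), so overlapping operands fuse into one piece — 1 connected region. The outline is a single polygon with 19 vertices. Extrusion per mm of travel: 0.25 × 0.28 / (π × 0.875²) = 0.029103. Accumulating E over each segment gives final E = 3.6822.

G0 X-10.50 Y6.50 Z21.84
G1 X-9.81 Y3.06 E0.1021
G1 X-7.86 Y0.14 E0.2043
G1 X-4.94 Y-1.81 E0.3065
G1 X-1.50 Y-2.50 E0.4086
G1 X1.94 Y-1.81 E0.5107
G1 X4.66 Y0.00 E0.6058
G1 X20.00 Y0.00 E1.0522
G1 X20.00 Y1.00 E1.0813
G1 X28.50 Y1.00 E1.3287
G1 X28.50 Y17.50 E1.8089
G1 X20.00 Y17.50 E2.0563
G1 X20.00 Y26.50 E2.3182
G1 X0.00 Y26.50 E2.9002
G1 X0.00 Y15.20 E3.2291
G1 X-1.50 Y15.50 E3.2736
G1 X-4.94 Y14.81 E3.3757
G1 X-7.86 Y12.86 E3.4779
G1 X-9.81 Y9.94 E3.5801
G1 X-10.50 Y6.50 E3.6822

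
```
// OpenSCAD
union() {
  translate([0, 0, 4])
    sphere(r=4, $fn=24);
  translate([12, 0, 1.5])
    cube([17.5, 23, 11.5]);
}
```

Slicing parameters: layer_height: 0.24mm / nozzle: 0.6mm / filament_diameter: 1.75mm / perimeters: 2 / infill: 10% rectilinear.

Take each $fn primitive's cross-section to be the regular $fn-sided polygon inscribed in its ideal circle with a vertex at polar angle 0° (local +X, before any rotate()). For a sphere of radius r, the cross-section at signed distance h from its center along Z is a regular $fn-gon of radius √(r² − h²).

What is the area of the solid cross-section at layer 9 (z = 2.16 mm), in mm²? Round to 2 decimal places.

441.68 mm²

At z = 2.16 mm: the sphere: section is a regular 24-gon, circumradius = √(r²−h²) = √(4²−1.84²) = 3.552 (area = (24/2)·3.552²·sin(360°/24) = 39.18 mm²); the cube at (12, 0) is present — its section is the full 17.5×23 rectangle (area 402.50 mm²); Combining (union): the 2 present regions are separate (no shared area or edge), so areas and boundary lengths simply add and each stays a separate island — area = 441.68 mm². Overall, the cross-section has 2 separate islands. Net area = 441.68 mm².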